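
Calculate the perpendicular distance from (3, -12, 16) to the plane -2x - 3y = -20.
d = |(-2)(3) + (-3)(-12) + 0(16) - (-20)| / √((-2)² + (-3)² + 0²) = 50/√13 = 13.87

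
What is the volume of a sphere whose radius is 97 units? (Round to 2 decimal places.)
Volume = (4/3) * pi * r³
Volume = (4/3) * pi * 97³
Volume = (4/3) * pi * 912673
Volume = 3822995.72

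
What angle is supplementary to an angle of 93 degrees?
Supplementary angles sum to 180 degrees.
Other angle = 180 - 93
Other angle = 87 degrees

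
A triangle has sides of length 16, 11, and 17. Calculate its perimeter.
Perimeter = sum of all sides
Perimeter = 16 + 11 + 17
Perimeter = 44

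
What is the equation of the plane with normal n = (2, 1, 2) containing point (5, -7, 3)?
d = n·P = (2)(5) + (1)(-7) + (2)(3) = 9
Plane: 2x + y + 2z = 9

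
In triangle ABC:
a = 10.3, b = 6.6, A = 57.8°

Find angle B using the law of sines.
sin(B)/b = sin(A)/a
sin(B) = b·sin(A)/a = 6.6·sin(57.8°)/10.3 = 0.542221
B = arcsin(0.542221) = 32.83°  (b ≤ a, so B ≤ A and the acute solution is unique)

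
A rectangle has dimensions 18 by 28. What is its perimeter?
Perimeter = 2 * (length + width)
Perimeter = 2 * (18 + 28)
Perimeter = 2 * 46
Perimeter = 92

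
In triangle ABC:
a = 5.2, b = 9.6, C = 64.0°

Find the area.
Using A = ½ab·sin(C):
A = ½·5.2·9.6·sin(64.0°) = ½·49.92·0.898794 = 22.43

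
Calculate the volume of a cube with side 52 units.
Volume = s³
Volume = 52³
Volume = 140608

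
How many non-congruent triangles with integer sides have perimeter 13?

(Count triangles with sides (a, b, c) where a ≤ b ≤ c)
With a ≤ b ≤ c and a + b + c = 13, the triangle inequality a + b > c gives c < 13/2, so c ≤ 6.
Iterate a from 1 to ⌊p/3⌋ = 4; for each a, b ranges from a to ⌊(p−a)/2⌋ with c = p − a − b, keeping only c ≥ b.
Triples: (1, 6, 6), (2, 5, 6), (3, 4, 6), …
Count = 5 triangles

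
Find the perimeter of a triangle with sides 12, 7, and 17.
Perimeter = sum of all sides
Perimeter = 12 + 7 + 17
Perimeter = 36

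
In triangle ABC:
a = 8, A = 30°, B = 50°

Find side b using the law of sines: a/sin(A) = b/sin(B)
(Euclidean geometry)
b = a·sin(B)/sin(A) = 8·sin(50°)/sin(30°)
b = 8·0.766044/0.500000 = 12.26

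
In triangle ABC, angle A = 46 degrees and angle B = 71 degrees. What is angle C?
Sum of angles in a triangle = 180 degrees
Third angle = 180 - 46 - 71
Third angle = 63 degrees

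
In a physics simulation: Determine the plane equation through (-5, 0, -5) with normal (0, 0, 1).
d = n·P = (0)(-5) + (0)(0) + (1)(-5) = -5
Plane: z = -5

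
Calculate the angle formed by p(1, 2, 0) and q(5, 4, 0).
p·q = 13, |p|² = 5, |q|² = 41
cos θ = 13/√205 ≈ 0.908
θ ≈ 24.78°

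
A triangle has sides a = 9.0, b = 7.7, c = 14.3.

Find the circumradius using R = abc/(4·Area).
s = (a+b+c)/2 = 15.5
Area = √(s(s-a)(s-b)(s-c)) = √(15.5·6.5·7.8·1.2) = 30.7086
R = abc/(4·Area) = (9.0·7.7·14.3)/(4·30.7086) = 990.99/122.8344 = 8.068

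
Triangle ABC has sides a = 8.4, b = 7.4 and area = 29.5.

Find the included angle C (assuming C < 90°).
Area = ½ab·sin(C)  →  sin(C) = 2·Area/(ab)
sin(C) = 2·29.5/(8.4·7.4) = 0.949163
C = arcsin(0.949163) = 71.65°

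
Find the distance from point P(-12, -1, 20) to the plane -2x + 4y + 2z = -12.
d = |(-2)(-12) + 4(-1) + 2(20) - (-12)| / √((-2)² + 4² + 2²) = 72/√24 = 14.7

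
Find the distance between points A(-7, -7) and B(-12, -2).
Using the distance formula: d = sqrt((x₂-x₁)² + (y₂-y₁)²)
dx = (-12) - (-7) = -5
dy = (-2) - (-7) = 5
d = sqrt((-5)² + 5²) = sqrt(25 + 25) = sqrt(50) = 7.07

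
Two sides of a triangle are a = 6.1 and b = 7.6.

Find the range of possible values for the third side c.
By the triangle inequality: |a - b| < c < a + b
|6.1 - 7.6| < c < 6.1 + 7.6
1.5 < c < 13.7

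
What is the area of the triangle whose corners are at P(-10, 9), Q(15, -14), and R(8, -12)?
Using the coordinate formula: Area = (1/2)|x₁(y₂-y₃) + x₂(y₃-y₁) + x₃(y₁-y₂)|
Area = (1/2)|(-10)((-14)-(-12)) + 15((-12)-9) + 8(9-(-14))|
Area = (1/2)|(-10)*(-2) + 15*(-21) + 8*23|
Area = (1/2)|20 + (-315) + 184|
Area = (1/2)*111 = 55.50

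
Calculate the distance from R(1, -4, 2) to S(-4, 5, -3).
d = √[(-5)² + (9)² + (-5)²] = √131 = 11.45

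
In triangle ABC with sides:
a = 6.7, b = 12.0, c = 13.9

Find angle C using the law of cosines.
cos(C) = (a² + b² - c²)/(2ab)
cos(C) = (6.7² + 12.0² - 13.9²)/(2·6.7·12.0) = -4.32/160.8 = -0.026866
C = arccos(-0.026866) = 91.54°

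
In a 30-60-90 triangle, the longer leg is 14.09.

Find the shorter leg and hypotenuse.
In a 30-60-90 triangle, sides are in ratio 1 : √3 : 2.
Long leg = short leg·√3  →  short leg = 14.09/√3 = 8.135
Hypotenuse = 2·(short leg) = 2·14.09/√3 = 16.27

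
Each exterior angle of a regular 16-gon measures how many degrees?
Exterior angle of a regular n-gon = 360/n
Exterior angle = 360/16
Exterior angle = 22.50 degrees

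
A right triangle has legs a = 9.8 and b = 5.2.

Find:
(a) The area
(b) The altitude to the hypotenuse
(a) Area = ½ab = ½·9.8·5.2 = 25.48
(b) Hypotenuse c = √(9.8² + 5.2²) = √123.08 = 11.0941
    Area = ½·c·h_c  →  h_c = 2·Area/c = 2·25.48/11.0941 = 4.593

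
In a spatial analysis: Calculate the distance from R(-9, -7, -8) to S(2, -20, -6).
d = √[(11)² + (-13)² + (2)²] = √294 = 17.15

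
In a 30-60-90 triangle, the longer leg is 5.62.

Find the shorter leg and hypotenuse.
In a 30-60-90 triangle, sides are in ratio 1 : √3 : 2.
Long leg = short leg·√3  →  short leg = 5.62/√3 = 3.245
Hypotenuse = 2·(short leg) = 2·5.62/√3 = 6.489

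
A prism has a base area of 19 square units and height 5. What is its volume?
Volume = base area * height
Volume = 19 * 5
Volume = 95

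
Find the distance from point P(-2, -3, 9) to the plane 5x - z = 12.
d = |5(-2) + 0(-3) + (-1)(9) - (12)| / √(5² + 0² + (-1)²) = 31/√26 = 6.08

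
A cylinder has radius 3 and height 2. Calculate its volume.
Volume = pi * r² * h
Volume = pi * 3² * 2
Volume = pi * 9 * 2
Volume = pi * 18
Volume = 56.55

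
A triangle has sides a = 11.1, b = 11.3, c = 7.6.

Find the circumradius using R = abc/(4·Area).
s = (a+b+c)/2 = 15
Area = √(s(s-a)(s-b)(s-c)) = √(15·3.9·3.7·7.4) = 40.0216
R = abc/(4·Area) = (11.1·11.3·7.6)/(4·40.0216) = 953.268/160.0864 = 5.955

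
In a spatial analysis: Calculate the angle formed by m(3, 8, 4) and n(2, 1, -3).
m·n = 2, |m|² = 89, |n|² = 14
cos θ = 2/√1246 ≈ 0.05666
θ ≈ 86.75°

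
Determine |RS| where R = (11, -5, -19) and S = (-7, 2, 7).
d = √[(-18)² + (7)² + (26)²] = √1049 = 32.39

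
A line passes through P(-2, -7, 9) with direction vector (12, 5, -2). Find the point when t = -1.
P(-1) = (-2 + 12(-1), -7 + 5(-1), 9 + (-2)(-1)) = (-14, -12, 11)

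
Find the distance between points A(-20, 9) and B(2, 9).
Using the distance formula: d = sqrt((x₂-x₁)² + (y₂-y₁)²)
dx = 2 - (-20) = 22
dy = 9 - 9 = 0
d = sqrt(22² + 0²) = sqrt(484 + 0) = sqrt(484) = 22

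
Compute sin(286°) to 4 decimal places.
sin(286 degrees) = -0.9613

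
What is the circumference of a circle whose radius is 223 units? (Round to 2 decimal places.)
Circumference = 2 * pi * r
Circumference = 2 * pi * 223
Circumference = 1401.15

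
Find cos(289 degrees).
cos(289 degrees) = 0.3256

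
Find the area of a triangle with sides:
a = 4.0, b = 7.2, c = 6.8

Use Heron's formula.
s = (a+b+c)/2 = (4.0+7.2+6.8)/2 = 9
A = √(s(s-a)(s-b)(s-c)) = √(9·5·1.8·2.2)
A = √178.2 = 13.35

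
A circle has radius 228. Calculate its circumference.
Circumference = 2 * pi * r
Circumference = 2 * pi * 228
Circumference = 1432.57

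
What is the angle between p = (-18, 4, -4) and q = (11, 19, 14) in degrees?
p·q = -178, |p|² = 356, |q|² = 678
cos θ = -178/√241368 ≈ -0.3623
θ ≈ 111.2°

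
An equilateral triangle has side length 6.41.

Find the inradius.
For an equilateral triangle, r = s/(2√3) where s is the side.
r = 6.41/(2√3) = 6.41/3.464102 = 1.85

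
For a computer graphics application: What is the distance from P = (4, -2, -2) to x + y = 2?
d = |1(4) + 1(-2) + 0(-2) - (2)| / √(1² + 1² + 0²) = 0/√2 = 0.0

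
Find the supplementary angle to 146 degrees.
Supplementary angles sum to 180 degrees.
Other angle = 180 - 146
Other angle = 34 degrees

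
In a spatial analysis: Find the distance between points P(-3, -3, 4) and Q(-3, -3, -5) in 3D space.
d = √[(0)² + (0)² + (-9)²] = √81 = 9.0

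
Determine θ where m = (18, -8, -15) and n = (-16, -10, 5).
m·n = -283, |m|² = 613, |n|² = 381
cos θ = -283/√233553 ≈ -0.5856
θ ≈ 125.8°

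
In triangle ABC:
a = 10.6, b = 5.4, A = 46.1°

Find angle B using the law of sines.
sin(B)/b = sin(A)/a
sin(B) = b·sin(A)/a = 5.4·sin(46.1°)/10.6 = 0.367073
B = arcsin(0.367073) = 21.54°  (b ≤ a, so B ≤ A and the acute solution is unique)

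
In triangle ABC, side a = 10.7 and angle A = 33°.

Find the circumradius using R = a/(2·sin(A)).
R = a/(2·sin(A)) = 10.7/(2·sin(33°))
R = 10.7/(2·0.544639) = 10.7/1.089278 = 9.823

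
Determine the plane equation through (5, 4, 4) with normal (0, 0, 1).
d = n·P = (0)(5) + (0)(4) + (1)(4) = 4
Plane: z = 4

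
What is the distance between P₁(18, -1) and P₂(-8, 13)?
Using the distance formula: d = sqrt((x₂-x₁)² + (y₂-y₁)²)
dx = (-8) - 18 = -26
dy = 13 - (-1) = 14
d = sqrt((-26)² + 14²) = sqrt(676 + 196) = sqrt(872) = 29.53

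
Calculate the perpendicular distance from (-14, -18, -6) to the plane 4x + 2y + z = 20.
d = |4(-14) + 2(-18) + 1(-6) - (20)| / √(4² + 2² + 1²) = 118/√21 = 25.75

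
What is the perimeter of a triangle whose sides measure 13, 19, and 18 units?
Perimeter = sum of all sides
Perimeter = 13 + 19 + 18
Perimeter = 50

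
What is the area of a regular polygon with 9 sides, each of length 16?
For a regular 9-gon with side length s = 16:
Apothem a = s / (2*tan(pi/9)) = 16 / (2*tan(pi/9)) ≈ 21.9798
Perimeter P = 9 * 16 = 144
Area = (1/2) * P * a = (1/2) * 144 * 21.9798 = 1582.55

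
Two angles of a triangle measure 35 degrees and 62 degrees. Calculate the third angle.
Sum of angles in a triangle = 180 degrees
Third angle = 180 - 35 - 62
Third angle = 83 degrees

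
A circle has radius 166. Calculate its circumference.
Circumference = 2 * pi * r
Circumference = 2 * pi * 166
Circumference = 1043.01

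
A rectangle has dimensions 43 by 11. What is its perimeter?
Perimeter = 2 * (length + width)
Perimeter = 2 * (43 + 11)
Perimeter = 2 * 54
Perimeter = 108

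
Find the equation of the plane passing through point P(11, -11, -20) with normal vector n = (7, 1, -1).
d = n·P = (7)(11) + (1)(-11) + (-1)(-20) = 86
Plane: 7x + y - z = 86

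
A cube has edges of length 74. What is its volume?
Volume = s³
Volume = 74³
Volume = 405224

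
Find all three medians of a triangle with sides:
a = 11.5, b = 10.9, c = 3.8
Using m_x = ½√(2y² + 2z² - x²):
m_a = ½√(2·10.9² + 2·3.8² - 11.5²) = ½√134.25 = 5.793
m_b = ½√(2·11.5² + 2·3.8² - 10.9²) = ½√174.57 = 6.606
m_c = ½√(2·11.5² + 2·10.9² - 3.8²) = ½√487.68 = 11.04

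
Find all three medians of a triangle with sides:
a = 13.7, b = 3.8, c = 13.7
Using m_x = ½√(2y² + 2z² - x²):
m_a = ½√(2·3.8² + 2·13.7² - 13.7²) = ½√216.57 = 7.358
m_b = ½√(2·13.7² + 2·13.7² - 3.8²) = ½√736.32 = 13.57
m_c = ½√(2·13.7² + 2·3.8² - 13.7²) = ½√216.57 = 7.358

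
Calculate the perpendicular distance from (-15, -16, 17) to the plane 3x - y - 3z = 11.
d = |3(-15) + (-1)(-16) + (-3)(17) - (11)| / √(3² + (-1)² + (-3)²) = 91/√19 = 20.88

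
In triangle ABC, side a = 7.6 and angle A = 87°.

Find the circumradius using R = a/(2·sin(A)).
R = a/(2·sin(A)) = 7.6/(2·sin(87°))
R = 7.6/(2·0.998630) = 7.6/1.997259 = 3.805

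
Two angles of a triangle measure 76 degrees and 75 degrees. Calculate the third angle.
Sum of angles in a triangle = 180 degrees
Third angle = 180 - 76 - 75
Third angle = 29 degrees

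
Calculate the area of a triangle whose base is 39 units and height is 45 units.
Area = (1/2) * base * height
Area = (1/2) * 39 * 45
Area = 877.50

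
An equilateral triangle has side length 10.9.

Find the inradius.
For an equilateral triangle, r = s/(2√3) where s is the side.
r = 10.9/(2√3) = 10.9/3.464102 = 3.147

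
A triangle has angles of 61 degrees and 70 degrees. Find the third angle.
Sum of angles in a triangle = 180 degrees
Third angle = 180 - 61 - 70
Third angle = 49 degrees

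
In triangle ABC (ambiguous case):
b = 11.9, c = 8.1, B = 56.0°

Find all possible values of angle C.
sin(C)/c = sin(B)/b  →  sin(C) = c·sin(B)/b = 8.1·sin(56.0°)/11.9 = 0.564303
C₁ = arcsin(0.564303) = 34.35°,  C₂ = 180° - C₁ = 145.65°
Check C₂: A = 180° - 56.0° - 145.65° = -21.65° ≤ 0, rejected
C = 34.35° (one solution)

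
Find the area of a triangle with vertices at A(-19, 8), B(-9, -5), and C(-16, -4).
Using the coordinate formula: Area = (1/2)|x₁(y₂-y₃) + x₂(y₃-y₁) + x₃(y₁-y₂)|
Area = (1/2)|(-19)((-5)-(-4)) + (-9)((-4)-8) + (-16)(8-(-5))|
Area = (1/2)|(-19)*(-1) + (-9)*(-12) + (-16)*13|
Area = (1/2)|19 + 108 + (-208)|
Area = (1/2)*81 = 40.50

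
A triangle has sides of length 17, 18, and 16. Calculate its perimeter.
Perimeter = sum of all sides
Perimeter = 17 + 18 + 16
Perimeter = 51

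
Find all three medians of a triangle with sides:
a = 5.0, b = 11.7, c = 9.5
Using m_x = ½√(2y² + 2z² - x²):
m_a = ½√(2·11.7² + 2·9.5² - 5.0²) = ½√429.28 = 10.36
m_b = ½√(2·5.0² + 2·9.5² - 11.7²) = ½√93.61 = 4.838
m_c = ½√(2·5.0² + 2·11.7² - 9.5²) = ½√233.53 = 7.641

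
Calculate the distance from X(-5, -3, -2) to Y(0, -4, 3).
d = √[(5)² + (-1)² + (5)²] = √51 = 7.141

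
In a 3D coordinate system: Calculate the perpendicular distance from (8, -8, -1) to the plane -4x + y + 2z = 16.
d = |(-4)(8) + 1(-8) + 2(-1) - (16)| / √((-4)² + 1² + 2²) = 58/√21 = 12.66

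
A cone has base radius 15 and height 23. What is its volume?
Volume = (1/3) * pi * r² * h
Volume = (1/3) * pi * 15² * 23
Volume = (1/3) * pi * 225 * 23
Volume = (1/3) * pi * 5175
Volume = 5419.25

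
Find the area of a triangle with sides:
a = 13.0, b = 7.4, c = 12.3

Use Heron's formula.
s = (a+b+c)/2 = (13.0+7.4+12.3)/2 = 16.35
A = √(s(s-a)(s-b)(s-c)) = √(16.35·3.35·8.95·4.05)
A = √1985.37 = 44.56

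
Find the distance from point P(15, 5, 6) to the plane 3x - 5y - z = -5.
d = |3(15) + (-5)(5) + (-1)(6) - (-5)| / √(3² + (-5)² + (-1)²) = 19/√35 = 3.212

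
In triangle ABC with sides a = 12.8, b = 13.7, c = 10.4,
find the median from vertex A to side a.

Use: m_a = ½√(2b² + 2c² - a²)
m_a = ½√(2·13.7² + 2·10.4² - 12.8²)
m_a = ½√(375.38 + 216.32 - 163.84) = ½√427.86 = 10.34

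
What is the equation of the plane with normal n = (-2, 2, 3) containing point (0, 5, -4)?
d = n·P = (-2)(0) + (2)(5) + (3)(-4) = -2
Plane: -2x + 2y + 3z = -2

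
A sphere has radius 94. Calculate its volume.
Volume = (4/3) * pi * r³
Volume = (4/3) * pi * 94³
Volume = (4/3) * pi * 830584
Volume = 3479142.12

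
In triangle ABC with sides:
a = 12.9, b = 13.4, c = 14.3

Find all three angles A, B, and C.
By the law of cosines:
cos(A) = (b² + c² - a²)/(2bc) = 0.567895  →  A = 55.4°
cos(B) = (a² + c² - b²)/(2ac) = 0.518621  →  B = 58.76°
cos(C) = (a² + b² - c²)/(2ab) = 0.409233  →  C = 65.84°
Check: A + B + C = 180.0° ✓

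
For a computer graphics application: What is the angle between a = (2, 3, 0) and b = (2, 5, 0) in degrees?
a·b = 19, |a|² = 13, |b|² = 29
cos θ = 19/√377 ≈ 0.9785
θ ≈ 11.89°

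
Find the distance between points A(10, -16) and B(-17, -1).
Using the distance formula: d = sqrt((x₂-x₁)² + (y₂-y₁)²)
dx = (-17) - 10 = -27
dy = (-1) - (-16) = 15
d = sqrt((-27)² + 15²) = sqrt(729 + 225) = sqrt(954) = 30.89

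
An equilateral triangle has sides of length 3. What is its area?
Area = (sqrt(3)/4) * s²
Area = (sqrt(3)/4) * 3²
Area = (sqrt(3)/4) * 9
Area = 3.90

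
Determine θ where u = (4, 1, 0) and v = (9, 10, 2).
u·v = 46, |u|² = 17, |v|² = 185
cos θ = 46/√3145 ≈ 0.8203
θ ≈ 34.89°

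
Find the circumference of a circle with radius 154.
Circumference = 2 * pi * r
Circumference = 2 * pi * 154
Circumference = 967.61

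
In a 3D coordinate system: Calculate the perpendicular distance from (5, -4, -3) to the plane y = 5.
d = |0(5) + 1(-4) + 0(-3) - (5)| / √(0² + 1² + 0²) = 9/√1 = 9.0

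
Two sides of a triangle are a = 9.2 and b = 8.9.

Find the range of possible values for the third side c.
By the triangle inequality: |a - b| < c < a + b
|9.2 - 8.9| < c < 9.2 + 8.9
0.3 < c < 18.1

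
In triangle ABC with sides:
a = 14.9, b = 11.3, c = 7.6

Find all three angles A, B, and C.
By the law of cosines:
cos(A) = (b² + c² - a²)/(2bc) = -0.212855  →  A = 102.3°
cos(B) = (a² + c² - b²)/(2ac) = 0.671494  →  B = 47.82°
cos(C) = (a² + b² - c²)/(2ab) = 0.866960  →  C = 29.89°
Check: A + B + C = 180.0° ✓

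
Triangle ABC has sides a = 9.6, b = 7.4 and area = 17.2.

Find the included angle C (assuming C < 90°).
Area = ½ab·sin(C)  →  sin(C) = 2·Area/(ab)
sin(C) = 2·17.2/(9.6·7.4) = 0.484234
C = arcsin(0.484234) = 28.96°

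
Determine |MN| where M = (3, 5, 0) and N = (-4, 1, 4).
d = √[(-7)² + (-4)² + (4)²] = √81 = 9.0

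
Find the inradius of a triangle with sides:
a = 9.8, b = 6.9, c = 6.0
s = (a+b+c)/2 = (9.8+6.9+6.0)/2 = 11.35
Area = √(s(s-a)(s-b)(s-c)) = √(11.35·1.55·4.45·5.35) = 20.4654
r = Area/s = 20.4654/11.35 = 1.803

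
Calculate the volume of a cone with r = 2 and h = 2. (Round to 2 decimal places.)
Volume = (1/3) * pi * r² * h
Volume = (1/3) * pi * 2² * 2
Volume = (1/3) * pi * 4 * 2
Volume = (1/3) * pi * 8
Volume = 8.38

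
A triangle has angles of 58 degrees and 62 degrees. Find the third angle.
Sum of angles in a triangle = 180 degrees
Third angle = 180 - 58 - 62
Third angle = 60 degrees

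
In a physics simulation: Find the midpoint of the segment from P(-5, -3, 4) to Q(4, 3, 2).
Midpoint = ((-5+4)/2, (-3+3)/2, (4+2)/2) = (-0.5, 0, 3)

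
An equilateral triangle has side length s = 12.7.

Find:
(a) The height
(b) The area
(a) Height h = s·√3/2 = 12.7·√3/2 = 11
(b) Area = (√3/4)·s² = (√3/4)·12.7² = (√3/4)·161.29 = 69.84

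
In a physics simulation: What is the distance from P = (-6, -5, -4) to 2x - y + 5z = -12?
d = |2(-6) + (-1)(-5) + 5(-4) - (-12)| / √(2² + (-1)² + 5²) = 15/√30 = 2.739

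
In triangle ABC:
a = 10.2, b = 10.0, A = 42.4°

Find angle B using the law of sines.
sin(B)/b = sin(A)/a
sin(B) = b·sin(A)/a = 10.0·sin(42.4°)/10.2 = 0.661081
B = arcsin(0.661081) = 41.38°  (b ≤ a, so B ≤ A and the acute solution is unique)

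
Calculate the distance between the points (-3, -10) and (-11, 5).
Using the distance formula: d = sqrt((x₂-x₁)² + (y₂-y₁)²)
dx = (-11) - (-3) = -8
dy = 5 - (-10) = 15
d = sqrt((-8)² + 15²) = sqrt(64 + 225) = sqrt(289) = 17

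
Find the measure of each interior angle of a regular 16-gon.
Interior angle of a regular n-gon = (n-2)*180/n
Interior angle = (16-2)*180/16
Interior angle = 14*180/16
Interior angle = 2520/16
Interior angle = 157.50 degrees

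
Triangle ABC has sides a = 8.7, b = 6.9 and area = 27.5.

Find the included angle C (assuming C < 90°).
Area = ½ab·sin(C)  →  sin(C) = 2·Area/(ab)
sin(C) = 2·27.5/(8.7·6.9) = 0.916209
C = arcsin(0.916209) = 66.38°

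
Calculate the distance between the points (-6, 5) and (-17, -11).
Using the distance formula: d = sqrt((x₂-x₁)² + (y₂-y₁)²)
dx = (-17) - (-6) = -11
dy = (-11) - 5 = -16
d = sqrt((-11)² + (-16)²) = sqrt(121 + 256) = sqrt(377) = 19.42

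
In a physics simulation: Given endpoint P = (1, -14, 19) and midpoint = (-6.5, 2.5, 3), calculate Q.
Q = (2×(-6.5) - 1, 2×2.5 - (-14), 2×3 - 19) = (-14, 19, -13)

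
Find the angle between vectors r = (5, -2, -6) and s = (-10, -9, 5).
r·s = -62, |r|² = 65, |s|² = 206
cos θ = -62/√13390 ≈ -0.5358
θ ≈ 122.4°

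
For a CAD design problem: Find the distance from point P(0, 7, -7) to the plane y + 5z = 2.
d = |0(0) + 1(7) + 5(-7) - (2)| / √(0² + 1² + 5²) = 30/√26 = 5.883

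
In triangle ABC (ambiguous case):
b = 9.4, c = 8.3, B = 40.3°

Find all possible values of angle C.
sin(C)/c = sin(B)/b  →  sin(C) = c·sin(B)/b = 8.3·sin(40.3°)/9.4 = 0.571102
C₁ = arcsin(0.571102) = 34.83°,  C₂ = 180° - C₁ = 145.17°
Check C₂: A = 180° - 40.3° - 145.17° = -5.47° ≤ 0, rejected
C = 34.83° (one solution)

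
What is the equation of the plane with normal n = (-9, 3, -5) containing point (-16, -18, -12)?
d = n·P = (-9)(-16) + (3)(-18) + (-5)(-12) = 150
Plane: -9x + 3y - 5z = 150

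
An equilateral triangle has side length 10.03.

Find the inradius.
For an equilateral triangle, r = s/(2√3) where s is the side.
r = 10.03/(2√3) = 10.03/3.464102 = 2.895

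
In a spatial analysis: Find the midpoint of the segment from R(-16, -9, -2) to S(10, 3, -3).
Midpoint = ((-16+10)/2, (-9+3)/2, (-2-3)/2) = (-3, -3, -2.5)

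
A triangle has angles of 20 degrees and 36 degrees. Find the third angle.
Sum of angles in a triangle = 180 degrees
Third angle = 180 - 20 - 36
Third angle = 124 degrees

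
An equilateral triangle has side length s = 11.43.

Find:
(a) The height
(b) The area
(a) Height h = s·√3/2 = 11.43·√3/2 = 9.899
(b) Area = (√3/4)·s² = (√3/4)·11.43² = (√3/4)·130.645 = 56.57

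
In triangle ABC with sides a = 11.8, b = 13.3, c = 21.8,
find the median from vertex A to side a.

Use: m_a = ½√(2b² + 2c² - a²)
m_a = ½√(2·13.3² + 2·21.8² - 11.8²)
m_a = ½√(353.78 + 950.48 - 139.24) = ½√1165.02 = 17.07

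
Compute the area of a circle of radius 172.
Area = pi * r²
Area = pi * 172²
Area = pi * 29584
Area = 92940.88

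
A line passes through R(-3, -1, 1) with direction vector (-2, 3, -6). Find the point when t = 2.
P(2) = (-3 + (-2)(2), -1 + 3(2), 1 + (-6)(2)) = (-7, 5, -11)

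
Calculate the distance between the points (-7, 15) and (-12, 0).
Using the distance formula: d = sqrt((x₂-x₁)² + (y₂-y₁)²)
dx = (-12) - (-7) = -5
dy = 0 - 15 = -15
d = sqrt((-5)² + (-15)²) = sqrt(25 + 225) = sqrt(250) = 15.81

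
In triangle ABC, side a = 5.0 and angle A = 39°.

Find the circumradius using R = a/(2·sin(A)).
R = a/(2·sin(A)) = 5.0/(2·sin(39°))
R = 5.0/(2·0.629320) = 5.0/1.258641 = 3.973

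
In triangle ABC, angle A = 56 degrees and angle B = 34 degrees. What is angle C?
Sum of angles in a triangle = 180 degrees
Third angle = 180 - 56 - 34
Third angle = 90 degrees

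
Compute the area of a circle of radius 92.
Area = pi * r²
Area = pi * 92²
Area = pi * 8464
Area = 26590.44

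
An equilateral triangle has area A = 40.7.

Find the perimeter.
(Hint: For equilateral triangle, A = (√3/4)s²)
A = (√3/4)s²  →  s² = 4A/√3 = 4·40.7/√3 = 93.9926
s = 9.69498
Perimeter = 3s = 29.08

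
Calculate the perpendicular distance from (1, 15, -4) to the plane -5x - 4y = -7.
d = |(-5)(1) + (-4)(15) + 0(-4) - (-7)| / √((-5)² + (-4)² + 0²) = 58/√41 = 9.058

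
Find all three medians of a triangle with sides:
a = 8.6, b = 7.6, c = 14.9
Using m_x = ½√(2y² + 2z² - x²):
m_a = ½√(2·7.6² + 2·14.9² - 8.6²) = ½√485.58 = 11.02
m_b = ½√(2·8.6² + 2·14.9² - 7.6²) = ½√534.18 = 11.56
m_c = ½√(2·8.6² + 2·7.6² - 14.9²) = ½√41.43 = 3.218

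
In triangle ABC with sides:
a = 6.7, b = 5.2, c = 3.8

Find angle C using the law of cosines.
cos(C) = (a² + b² - c²)/(2ab)
cos(C) = (6.7² + 5.2² - 3.8²)/(2·6.7·5.2) = 57.49/69.68 = 0.825057
C = arccos(0.825057) = 34.41°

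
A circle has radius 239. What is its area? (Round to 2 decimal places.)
Area = pi * r²
Area = pi * 239²
Area = pi * 57121
Area = 179450.91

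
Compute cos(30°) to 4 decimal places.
cos(30 degrees) = sqrt(3)/2
Decimal approximation: 0.866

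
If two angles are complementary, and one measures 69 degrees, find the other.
Complementary angles sum to 90 degrees.
Other angle = 90 - 69
Other angle = 21 degrees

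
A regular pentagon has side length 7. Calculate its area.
For a regular 5-gon with side length s = 7:
Apothem a = s / (2*tan(pi/5)) = 7 / (2*tan(pi/5)) ≈ 4.8173
Perimeter P = 5 * 7 = 35
Area = (1/2) * P * a = (1/2) * 35 * 4.8173 = 84.30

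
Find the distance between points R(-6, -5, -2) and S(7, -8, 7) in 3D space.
d = √[(13)² + (-3)² + (9)²] = √259 = 16.09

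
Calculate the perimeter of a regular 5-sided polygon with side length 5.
Perimeter = number of sides * side length
Perimeter = 5 * 5
Perimeter = 25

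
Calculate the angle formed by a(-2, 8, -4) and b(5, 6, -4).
a·b = 54, |a|² = 84, |b|² = 77
cos θ = 54/√6468 ≈ 0.6714
θ ≈ 47.82°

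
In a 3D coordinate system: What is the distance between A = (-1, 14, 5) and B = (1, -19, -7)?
d = √[(2)² + (-33)² + (-12)²] = √1237 = 35.17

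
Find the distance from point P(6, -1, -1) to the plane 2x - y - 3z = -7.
d = |2(6) + (-1)(-1) + (-3)(-1) - (-7)| / √(2² + (-1)² + (-3)²) = 23/√14 = 6.147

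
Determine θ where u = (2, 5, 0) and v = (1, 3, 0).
u·v = 17, |u|² = 29, |v|² = 10
cos θ = 17/√290 ≈ 0.9983
θ ≈ 3.366°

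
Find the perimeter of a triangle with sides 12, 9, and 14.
Perimeter = sum of all sides
Perimeter = 12 + 9 + 14
Perimeter = 35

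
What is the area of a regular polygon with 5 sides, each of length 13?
For a regular 5-gon with side length s = 13:
Apothem a = s / (2*tan(pi/5)) = 13 / (2*tan(pi/5)) ≈ 8.9465
Perimeter P = 5 * 13 = 65
Area = (1/2) * P * a = (1/2) * 65 * 8.9465 = 290.76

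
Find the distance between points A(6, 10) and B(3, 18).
Using the distance formula: d = sqrt((x₂-x₁)² + (y₂-y₁)²)
dx = 3 - 6 = -3
dy = 18 - 10 = 8
d = sqrt((-3)² + 8²) = sqrt(9 + 64) = sqrt(73) = 8.54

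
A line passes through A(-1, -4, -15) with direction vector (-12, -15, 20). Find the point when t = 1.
P(1) = (-1 + (-12)(1), -4 + (-15)(1), -15 + 20(1)) = (-13, -19, 5)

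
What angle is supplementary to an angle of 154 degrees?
Supplementary angles sum to 180 degrees.
Other angle = 180 - 154
Other angle = 26 degrees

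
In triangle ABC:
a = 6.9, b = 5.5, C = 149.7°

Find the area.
Using A = ½ab·sin(C):
A = ½·6.9·5.5·sin(149.7°) = ½·37.95·0.504528 = 9.573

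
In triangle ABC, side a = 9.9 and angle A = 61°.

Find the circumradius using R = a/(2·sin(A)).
R = a/(2·sin(A)) = 9.9/(2·sin(61°))
R = 9.9/(2·0.874620) = 9.9/1.749239 = 5.66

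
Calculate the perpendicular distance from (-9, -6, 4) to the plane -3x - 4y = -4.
d = |(-3)(-9) + (-4)(-6) + 0(4) - (-4)| / √((-3)² + (-4)² + 0²) = 55/√25 = 11.0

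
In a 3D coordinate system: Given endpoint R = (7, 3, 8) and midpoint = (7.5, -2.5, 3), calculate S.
S = (2×7.5 - 7, 2×(-2.5) - 3, 2×3 - 8) = (8, -8, -2)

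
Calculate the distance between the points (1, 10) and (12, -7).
Using the distance formula: d = sqrt((x₂-x₁)² + (y₂-y₁)²)
dx = 12 - 1 = 11
dy = (-7) - 10 = -17
d = sqrt(11² + (-17)²) = sqrt(121 + 289) = sqrt(410) = 20.25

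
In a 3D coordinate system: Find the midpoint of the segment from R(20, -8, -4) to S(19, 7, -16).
Midpoint = ((20+19)/2, (-8+7)/2, (-4-16)/2) = (19.5, -0.5, -10)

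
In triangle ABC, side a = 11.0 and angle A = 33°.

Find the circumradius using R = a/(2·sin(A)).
R = a/(2·sin(A)) = 11.0/(2·sin(33°))
R = 11.0/(2·0.544639) = 11.0/1.089278 = 10.1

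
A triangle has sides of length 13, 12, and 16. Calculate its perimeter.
Perimeter = sum of all sides
Perimeter = 13 + 12 + 16
Perimeter = 41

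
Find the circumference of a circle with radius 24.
Circumference = 2 * pi * r
Circumference = 2 * pi * 24
Circumference = 150.80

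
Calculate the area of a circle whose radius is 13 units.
Area = pi * r²
Area = pi * 13²
Area = pi * 169
Area = 530.93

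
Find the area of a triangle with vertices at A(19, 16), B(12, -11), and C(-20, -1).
Using the coordinate formula: Area = (1/2)|x₁(y₂-y₃) + x₂(y₃-y₁) + x₃(y₁-y₂)|
Area = (1/2)|19((-11)-(-1)) + 12((-1)-16) + (-20)(16-(-11))|
Area = (1/2)|19*(-10) + 12*(-17) + (-20)*27|
Area = (1/2)|(-190) + (-204) + (-540)|
Area = (1/2)*934 = 467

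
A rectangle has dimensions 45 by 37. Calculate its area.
Area = length * width
Area = 45 * 37
Area = 1665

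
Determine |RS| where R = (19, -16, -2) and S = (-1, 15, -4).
d = √[(-20)² + (31)² + (-2)²] = √1365 = 36.95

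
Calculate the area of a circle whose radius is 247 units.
Area = pi * r²
Area = pi * 247²
Area = pi * 61009
Area = 191665.43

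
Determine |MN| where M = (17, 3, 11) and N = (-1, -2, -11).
d = √[(-18)² + (-5)² + (-22)²] = √833 = 28.86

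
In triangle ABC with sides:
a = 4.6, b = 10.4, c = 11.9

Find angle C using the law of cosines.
cos(C) = (a² + b² - c²)/(2ab)
cos(C) = (4.6² + 10.4² - 11.9²)/(2·4.6·10.4) = -12.29/95.68 = -0.128449
C = arccos(-0.128449) = 97.38°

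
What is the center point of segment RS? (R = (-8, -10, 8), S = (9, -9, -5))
Midpoint = ((-8+9)/2, (-10-9)/2, (8-5)/2) = (0.5, -9.5, 1.5)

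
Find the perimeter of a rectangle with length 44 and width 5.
Perimeter = 2 * (length + width)
Perimeter = 2 * (44 + 5)
Perimeter = 2 * 49
Perimeter = 98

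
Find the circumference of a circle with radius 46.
Circumference = 2 * pi * r
Circumference = 2 * pi * 46
Circumference = 289.03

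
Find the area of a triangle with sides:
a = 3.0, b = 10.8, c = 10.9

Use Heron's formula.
s = (a+b+c)/2 = (3.0+10.8+10.9)/2 = 12.35
A = √(s(s-a)(s-b)(s-c)) = √(12.35·9.35·1.55·1.45)
A = √259.524 = 16.11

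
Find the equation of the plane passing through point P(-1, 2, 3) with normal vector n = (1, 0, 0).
d = n·P = (1)(-1) + (0)(2) + (0)(3) = -1
Plane: x = -1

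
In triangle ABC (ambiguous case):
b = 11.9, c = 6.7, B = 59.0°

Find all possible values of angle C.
sin(C)/c = sin(B)/b  →  sin(C) = c·sin(B)/b = 6.7·sin(59.0°)/11.9 = 0.482607
C₁ = arcsin(0.482607) = 28.86°,  C₂ = 180° - C₁ = 151.14°
Check C₂: A = 180° - 59.0° - 151.14° = -30.14° ≤ 0, rejected
C = 28.86° (one solution)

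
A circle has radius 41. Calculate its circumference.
Circumference = 2 * pi * r
Circumference = 2 * pi * 41
Circumference = 257.61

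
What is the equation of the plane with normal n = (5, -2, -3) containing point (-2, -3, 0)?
d = n·P = (5)(-2) + (-2)(-3) + (-3)(0) = -4
Plane: 5x - 2y - 3z = -4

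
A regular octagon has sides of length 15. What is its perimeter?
Perimeter = number of sides * side length
Perimeter = 8 * 15
Perimeter = 120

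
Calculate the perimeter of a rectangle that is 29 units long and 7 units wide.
Perimeter = 2 * (length + width)
Perimeter = 2 * (29 + 7)
Perimeter = 2 * 36
Perimeter = 72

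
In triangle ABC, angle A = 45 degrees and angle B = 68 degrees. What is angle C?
Sum of angles in a triangle = 180 degrees
Third angle = 180 - 45 - 68
Third angle = 67 degrees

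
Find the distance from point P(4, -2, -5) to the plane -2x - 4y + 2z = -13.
d = |(-2)(4) + (-4)(-2) + 2(-5) - (-13)| / √((-2)² + (-4)² + 2²) = 3/√24 = 0.6124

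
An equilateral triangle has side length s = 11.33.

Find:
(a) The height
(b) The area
(a) Height h = s·√3/2 = 11.33·√3/2 = 9.812
(b) Area = (√3/4)·s² = (√3/4)·11.33² = (√3/4)·128.369 = 55.59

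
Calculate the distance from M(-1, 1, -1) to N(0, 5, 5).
d = √[(1)² + (4)² + (6)²] = √53 = 7.28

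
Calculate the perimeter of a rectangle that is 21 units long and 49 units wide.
Perimeter = 2 * (length + width)
Perimeter = 2 * (21 + 49)
Perimeter = 2 * 70
Perimeter = 140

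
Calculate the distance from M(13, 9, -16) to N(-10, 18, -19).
d = √[(-23)² + (9)² + (-3)²] = √619 = 24.88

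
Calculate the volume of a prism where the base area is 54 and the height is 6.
Volume = base area * height
Volume = 54 * 6
Volume = 324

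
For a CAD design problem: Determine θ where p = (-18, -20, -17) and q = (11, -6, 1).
p·q = -95, |p|² = 1013, |q|² = 158
cos θ = -95/√160054 ≈ -0.2375
θ ≈ 103.7°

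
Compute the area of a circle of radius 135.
Area = pi * r²
Area = pi * 135²
Area = pi * 18225
Area = 57255.53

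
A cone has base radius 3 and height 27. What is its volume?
Volume = (1/3) * pi * r² * h
Volume = (1/3) * pi * 3² * 27
Volume = (1/3) * pi * 9 * 27
Volume = (1/3) * pi * 243
Volume = 254.47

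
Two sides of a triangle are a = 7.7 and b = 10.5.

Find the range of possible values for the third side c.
By the triangle inequality: |a - b| < c < a + b
|7.7 - 10.5| < c < 7.7 + 10.5
2.8 < c < 18.2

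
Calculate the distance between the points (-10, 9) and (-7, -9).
Using the distance formula: d = sqrt((x₂-x₁)² + (y₂-y₁)²)
dx = (-7) - (-10) = 3
dy = (-9) - 9 = -18
d = sqrt(3² + (-18)²) = sqrt(9 + 324) = sqrt(333) = 18.25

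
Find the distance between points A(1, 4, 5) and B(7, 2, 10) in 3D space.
d = √[(6)² + (-2)² + (5)²] = √65 = 8.062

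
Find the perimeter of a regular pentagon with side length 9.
Perimeter = number of sides * side length
Perimeter = 5 * 9
Perimeter = 45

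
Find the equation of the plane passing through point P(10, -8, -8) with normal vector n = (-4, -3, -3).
d = n·P = (-4)(10) + (-3)(-8) + (-3)(-8) = 8
Plane: -4x - 3y - 3z = 8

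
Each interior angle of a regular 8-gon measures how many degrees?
Interior angle of a regular n-gon = (n-2)*180/n
Interior angle = (8-2)*180/8
Interior angle = 6*180/8
Interior angle = 1080/8
Interior angle = 135 degrees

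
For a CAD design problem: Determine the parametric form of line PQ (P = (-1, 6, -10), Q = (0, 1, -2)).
Direction vector d = Q - P = (1, -5, 8)
x = -1 + t, y = 6 - 5t, z = -10 + 8t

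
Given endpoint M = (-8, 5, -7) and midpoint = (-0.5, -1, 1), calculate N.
N = (2×(-0.5) - (-8), 2×(-1) - 5, 2×1 - (-7)) = (7, -7, 9)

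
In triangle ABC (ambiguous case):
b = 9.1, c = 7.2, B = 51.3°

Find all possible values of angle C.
sin(C)/c = sin(B)/b  →  sin(C) = c·sin(B)/b = 7.2·sin(51.3°)/9.1 = 0.617483
C₁ = arcsin(0.617483) = 38.13°,  C₂ = 180° - C₁ = 141.87°
Check C₂: A = 180° - 51.3° - 141.87° = -13.17° ≤ 0, rejected
C = 38.13° (one solution)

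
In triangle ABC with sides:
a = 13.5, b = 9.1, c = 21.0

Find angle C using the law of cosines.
cos(C) = (a² + b² - c²)/(2ab)
cos(C) = (13.5² + 9.1² - 21.0²)/(2·13.5·9.1) = -175.94/245.7 = -0.716077
C = arccos(-0.716077) = 135.7°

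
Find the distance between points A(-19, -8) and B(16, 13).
Using the distance formula: d = sqrt((x₂-x₁)² + (y₂-y₁)²)
dx = 16 - (-19) = 35
dy = 13 - (-8) = 21
d = sqrt(35² + 21²) = sqrt(1225 + 441) = sqrt(1666) = 40.82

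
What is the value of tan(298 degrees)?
tan(298 degrees) = -1.8807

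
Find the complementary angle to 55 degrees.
Complementary angles sum to 90 degrees.
Other angle = 90 - 55
Other angle = 35 degrees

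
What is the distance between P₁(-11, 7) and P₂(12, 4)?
Using the distance formula: d = sqrt((x₂-x₁)² + (y₂-y₁)²)
dx = 12 - (-11) = 23
dy = 4 - 7 = -3
d = sqrt(23² + (-3)²) = sqrt(529 + 9) = sqrt(538) = 23.19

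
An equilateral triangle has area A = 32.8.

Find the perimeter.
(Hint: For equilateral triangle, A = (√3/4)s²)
A = (√3/4)s²  →  s² = 4A/√3 = 4·32.8/√3 = 75.7484
s = 8.70335
Perimeter = 3s = 26.11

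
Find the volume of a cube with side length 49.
Volume = s³
Volume = 49³
Volume = 117649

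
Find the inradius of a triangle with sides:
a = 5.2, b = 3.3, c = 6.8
s = (a+b+c)/2 = (5.2+3.3+6.8)/2 = 7.65
Area = √(s(s-a)(s-b)(s-c)) = √(7.65·2.45·4.35·0.85) = 8.32469
r = Area/s = 8.32469/7.65 = 1.088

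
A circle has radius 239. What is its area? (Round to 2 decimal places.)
Area = pi * r²
Area = pi * 239²
Area = pi * 57121
Area = 179450.91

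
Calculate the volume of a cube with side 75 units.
Volume = s³
Volume = 75³
Volume = 421875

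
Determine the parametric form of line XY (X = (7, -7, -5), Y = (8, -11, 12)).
Direction vector d = Y - X = (1, -4, 17)
x = 7 + t, y = -7 - 4t, z = -5 + 17t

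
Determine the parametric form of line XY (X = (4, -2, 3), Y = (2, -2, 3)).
Direction vector d = Y - X = (-2, 0, 0)
x = 4 - 2t, y = -2, z = 3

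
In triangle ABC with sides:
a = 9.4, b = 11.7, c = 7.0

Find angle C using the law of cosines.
cos(C) = (a² + b² - c²)/(2ab)
cos(C) = (9.4² + 11.7² - 7.0²)/(2·9.4·11.7) = 176.25/219.96 = 0.801282
C = arccos(0.801282) = 36.75°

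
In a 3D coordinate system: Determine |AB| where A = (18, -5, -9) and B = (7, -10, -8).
d = √[(-11)² + (-5)² + (1)²] = √147 = 12.12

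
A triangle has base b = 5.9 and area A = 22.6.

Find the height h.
A = ½bh  →  h = 2A/b
h = 2·22.6/5.9 = 7.661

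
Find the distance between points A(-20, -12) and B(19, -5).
Using the distance formula: d = sqrt((x₂-x₁)² + (y₂-y₁)²)
dx = 19 - (-20) = 39
dy = (-5) - (-12) = 7
d = sqrt(39² + 7²) = sqrt(1521 + 49) = sqrt(1570) = 39.62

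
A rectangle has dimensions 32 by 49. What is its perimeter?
Perimeter = 2 * (length + width)
Perimeter = 2 * (32 + 49)
Perimeter = 2 * 81
Perimeter = 162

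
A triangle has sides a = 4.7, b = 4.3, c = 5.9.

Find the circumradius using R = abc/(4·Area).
s = (a+b+c)/2 = 7.45
Area = √(s(s-a)(s-b)(s-c)) = √(7.45·2.75·3.15·1.55) = 10.0015
R = abc/(4·Area) = (4.7·4.3·5.9)/(4·10.0015) = 119.239/40.006 = 2.981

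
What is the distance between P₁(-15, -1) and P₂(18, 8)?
Using the distance formula: d = sqrt((x₂-x₁)² + (y₂-y₁)²)
dx = 18 - (-15) = 33
dy = 8 - (-1) = 9
d = sqrt(33² + 9²) = sqrt(1089 + 81) = sqrt(1170) = 34.21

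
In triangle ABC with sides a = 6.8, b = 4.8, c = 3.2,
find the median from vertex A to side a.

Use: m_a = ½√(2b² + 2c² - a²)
m_a = ½√(2·4.8² + 2·3.2² - 6.8²)
m_a = ½√(46.08 + 20.48 - 46.24) = ½√20.32 = 2.254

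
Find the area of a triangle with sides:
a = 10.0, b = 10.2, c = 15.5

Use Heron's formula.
s = (a+b+c)/2 = (10.0+10.2+15.5)/2 = 17.85
A = √(s(s-a)(s-b)(s-c)) = √(17.85·7.85·7.65·2.35)
A = √2519.05 = 50.19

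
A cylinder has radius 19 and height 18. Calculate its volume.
Volume = pi * r² * h
Volume = pi * 19² * 18
Volume = pi * 361 * 18
Volume = pi * 6498
Volume = 20414.07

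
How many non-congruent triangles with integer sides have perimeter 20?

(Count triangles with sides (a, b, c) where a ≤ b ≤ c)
With a ≤ b ≤ c and a + b + c = 20, the triangle inequality a + b > c gives c < 20/2, so c ≤ 9.
Iterate a from 1 to ⌊p/3⌋ = 6; for each a, b ranges from a to ⌊(p−a)/2⌋ with c = p − a − b, keeping only c ≥ b.
Triples: (2, 9, 9), (3, 8, 9), (4, 7, 9), …
Count = 8 triangles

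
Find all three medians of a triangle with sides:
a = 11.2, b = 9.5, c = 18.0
Using m_x = ½√(2y² + 2z² - x²):
m_a = ½√(2·9.5² + 2·18.0² - 11.2²) = ½√703.06 = 13.26
m_b = ½√(2·11.2² + 2·18.0² - 9.5²) = ½√808.63 = 14.22
m_c = ½√(2·11.2² + 2·9.5² - 18.0²) = ½√107.38 = 5.181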